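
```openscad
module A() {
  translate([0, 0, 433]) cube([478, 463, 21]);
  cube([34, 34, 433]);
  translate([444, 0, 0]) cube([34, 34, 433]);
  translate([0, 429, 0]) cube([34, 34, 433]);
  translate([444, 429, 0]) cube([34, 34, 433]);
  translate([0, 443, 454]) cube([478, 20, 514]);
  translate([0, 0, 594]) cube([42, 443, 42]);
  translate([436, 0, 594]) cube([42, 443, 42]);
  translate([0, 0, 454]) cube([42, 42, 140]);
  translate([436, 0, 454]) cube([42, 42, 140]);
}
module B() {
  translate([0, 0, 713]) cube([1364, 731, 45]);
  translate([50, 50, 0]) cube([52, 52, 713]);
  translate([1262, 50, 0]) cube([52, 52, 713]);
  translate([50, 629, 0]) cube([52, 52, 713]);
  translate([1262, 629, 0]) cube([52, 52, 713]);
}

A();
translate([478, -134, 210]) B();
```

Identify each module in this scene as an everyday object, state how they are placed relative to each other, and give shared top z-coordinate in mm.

Both tops at z = 968 mm.

A is a chair. B is a table. The table is beside the chair with their tops flush at z = 968. The shared top z-coordinate is 968 mm.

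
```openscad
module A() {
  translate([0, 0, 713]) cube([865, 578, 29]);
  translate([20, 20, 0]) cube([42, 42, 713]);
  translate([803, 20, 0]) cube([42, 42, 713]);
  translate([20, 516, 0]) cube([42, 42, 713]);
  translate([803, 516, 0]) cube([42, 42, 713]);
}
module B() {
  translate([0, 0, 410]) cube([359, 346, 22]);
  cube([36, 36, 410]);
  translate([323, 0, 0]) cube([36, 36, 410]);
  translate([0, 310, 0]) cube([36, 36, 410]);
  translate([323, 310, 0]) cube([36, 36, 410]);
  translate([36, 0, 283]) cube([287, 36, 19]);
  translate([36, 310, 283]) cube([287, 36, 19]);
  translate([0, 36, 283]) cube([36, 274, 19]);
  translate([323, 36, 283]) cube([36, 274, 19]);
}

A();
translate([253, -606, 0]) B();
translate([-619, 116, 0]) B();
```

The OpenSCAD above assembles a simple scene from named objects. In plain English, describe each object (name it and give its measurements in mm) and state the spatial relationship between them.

A is a table: top 865 mm (x) × 578 mm (y), 29 mm thick, upper face at z = 742 mm, on four 42×42 mm square legs, each inset 20 mm from the nearest pair of top edges, running from z = 0 to the bottom of the top.

B is a simple wooden stool: a rectangular seat 359 mm (x) by 346 mm (y), 22 mm thick, top face at z = 432 mm, on four square legs, each 36×36 mm in cross-section. The legs rest on z = 0, each flush with a corner of the seat. Four stretchers, 36 mm wide and 19 mm tall, connect adjacent legs with their undersides at z = 283 mm, each running between the inner faces of the legs it joins and aligned with the legs' outer faces on the other axis.

Two stools sit around the table at the −y, −x sides.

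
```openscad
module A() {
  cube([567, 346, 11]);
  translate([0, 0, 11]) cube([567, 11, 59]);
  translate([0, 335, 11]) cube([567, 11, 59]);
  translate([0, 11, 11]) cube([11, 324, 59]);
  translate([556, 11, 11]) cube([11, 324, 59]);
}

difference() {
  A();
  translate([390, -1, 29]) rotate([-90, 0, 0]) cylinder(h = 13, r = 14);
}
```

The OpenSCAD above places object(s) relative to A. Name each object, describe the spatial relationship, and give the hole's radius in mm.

The subtracted cylinder has r = 14 mm.

A is an open box. The open box has a circular hole through its front wall. The hole's radius is 14 mm.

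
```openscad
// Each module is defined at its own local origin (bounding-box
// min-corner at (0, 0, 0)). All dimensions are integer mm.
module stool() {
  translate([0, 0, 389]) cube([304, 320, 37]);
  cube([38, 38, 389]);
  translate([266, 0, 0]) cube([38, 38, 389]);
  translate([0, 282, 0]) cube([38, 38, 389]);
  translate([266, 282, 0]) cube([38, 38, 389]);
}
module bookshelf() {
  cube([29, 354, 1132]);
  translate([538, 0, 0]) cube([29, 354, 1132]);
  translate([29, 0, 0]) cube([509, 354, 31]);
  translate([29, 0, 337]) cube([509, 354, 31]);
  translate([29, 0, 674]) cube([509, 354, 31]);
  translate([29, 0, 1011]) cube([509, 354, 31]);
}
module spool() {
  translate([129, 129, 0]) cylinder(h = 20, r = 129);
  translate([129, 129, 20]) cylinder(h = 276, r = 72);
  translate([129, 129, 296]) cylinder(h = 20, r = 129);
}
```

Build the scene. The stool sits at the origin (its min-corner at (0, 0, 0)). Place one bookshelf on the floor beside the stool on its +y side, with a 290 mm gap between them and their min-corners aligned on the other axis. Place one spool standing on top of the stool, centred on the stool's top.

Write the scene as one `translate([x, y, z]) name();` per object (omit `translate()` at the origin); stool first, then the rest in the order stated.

stool();
translate([0, 610, 0]) bookshelf();
translate([23, 31, 426]) spool();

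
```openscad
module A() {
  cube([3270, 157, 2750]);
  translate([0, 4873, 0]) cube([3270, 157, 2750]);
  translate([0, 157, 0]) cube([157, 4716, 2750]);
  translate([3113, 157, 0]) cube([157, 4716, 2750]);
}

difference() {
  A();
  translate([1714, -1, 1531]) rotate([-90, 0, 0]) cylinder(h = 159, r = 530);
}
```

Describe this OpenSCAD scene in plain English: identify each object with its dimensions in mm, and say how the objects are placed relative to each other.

A is the wall frame of a small rectangular building: four walls, each 2750 mm tall and 157 mm thick, enclosing a footprint 3270 mm (x) by 5030 mm (y) outside-to-outside, with no floor or roof. The front and back walls (the −y and +y sides) span the full width; the two side walls fit between them.

The house frame has a circular hole of radius 530 mm through its front wall, centred at (x = 1714, z = 1531).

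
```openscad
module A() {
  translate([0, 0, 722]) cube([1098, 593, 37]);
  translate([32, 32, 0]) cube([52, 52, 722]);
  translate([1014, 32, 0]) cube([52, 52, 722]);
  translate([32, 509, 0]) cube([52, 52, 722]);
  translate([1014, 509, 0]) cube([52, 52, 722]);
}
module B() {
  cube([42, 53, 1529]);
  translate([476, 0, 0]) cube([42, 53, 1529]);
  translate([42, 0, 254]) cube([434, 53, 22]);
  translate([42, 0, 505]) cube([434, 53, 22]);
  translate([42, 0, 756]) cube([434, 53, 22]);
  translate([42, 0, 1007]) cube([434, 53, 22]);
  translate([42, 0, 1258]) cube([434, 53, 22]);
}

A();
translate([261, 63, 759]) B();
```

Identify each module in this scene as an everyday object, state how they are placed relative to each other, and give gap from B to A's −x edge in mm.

The ladder's min-x is at 261; the table's min-x is 0; gap = 261 mm.

A is a table. B is a ladder. The ladder is on top of the table. The gap from the ladder to the table's −x edge is 261 mm.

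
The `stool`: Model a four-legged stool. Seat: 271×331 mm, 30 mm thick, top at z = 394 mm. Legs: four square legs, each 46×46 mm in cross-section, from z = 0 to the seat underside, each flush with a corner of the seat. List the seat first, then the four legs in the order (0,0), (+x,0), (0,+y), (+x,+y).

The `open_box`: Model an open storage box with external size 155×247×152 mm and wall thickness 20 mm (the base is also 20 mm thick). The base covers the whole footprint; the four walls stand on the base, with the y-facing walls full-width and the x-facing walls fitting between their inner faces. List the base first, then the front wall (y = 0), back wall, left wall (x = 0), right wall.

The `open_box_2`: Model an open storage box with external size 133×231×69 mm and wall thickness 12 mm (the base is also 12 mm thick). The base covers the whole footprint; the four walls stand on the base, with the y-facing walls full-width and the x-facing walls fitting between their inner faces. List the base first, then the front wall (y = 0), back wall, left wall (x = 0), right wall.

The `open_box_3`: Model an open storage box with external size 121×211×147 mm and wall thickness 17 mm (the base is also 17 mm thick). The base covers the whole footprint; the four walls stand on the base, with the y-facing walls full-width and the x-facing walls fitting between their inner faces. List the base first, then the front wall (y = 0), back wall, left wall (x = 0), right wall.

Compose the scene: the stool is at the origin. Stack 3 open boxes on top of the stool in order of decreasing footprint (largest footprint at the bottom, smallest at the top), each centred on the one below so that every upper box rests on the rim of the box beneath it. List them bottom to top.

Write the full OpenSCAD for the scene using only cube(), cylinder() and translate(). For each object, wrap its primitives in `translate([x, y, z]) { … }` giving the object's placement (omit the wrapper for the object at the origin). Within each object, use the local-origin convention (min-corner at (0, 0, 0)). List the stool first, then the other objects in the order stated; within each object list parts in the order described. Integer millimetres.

translate([0, 0, 364]) cube([271, 331, 30]);
cube([46, 46, 364]);
translate([225, 0, 0]) cube([46, 46, 364]);
translate([0, 285, 0]) cube([46, 46, 364]);
translate([225, 285, 0]) cube([46, 46, 364]);
translate([58, 42, 394]) {
  cube([155, 247, 20]);
  translate([0, 0, 20]) cube([155, 20, 132]);
  translate([0, 227, 20]) cube([155, 20, 132]);
  translate([0, 20, 20]) cube([20, 207, 132]);
  translate([135, 20, 20]) cube([20, 207, 132]);
}
translate([69, 50, 546]) {
  cube([133, 231, 12]);
  translate([0, 0, 12]) cube([133, 12, 57]);
  translate([0, 219, 12]) cube([133, 12, 57]);
  translate([0, 12, 12]) cube([12, 207, 57]);
  translate([121, 12, 12]) cube([12, 207, 57]);
}
translate([75, 60, 615]) {
  cube([121, 211, 17]);
  translate([0, 0, 17]) cube([121, 17, 130]);
  translate([0, 194, 17]) cube([121, 17, 130]);
  translate([0, 17, 17]) cube([17, 177, 130]);
  translate([104, 17, 17]) cube([17, 177, 130]);
}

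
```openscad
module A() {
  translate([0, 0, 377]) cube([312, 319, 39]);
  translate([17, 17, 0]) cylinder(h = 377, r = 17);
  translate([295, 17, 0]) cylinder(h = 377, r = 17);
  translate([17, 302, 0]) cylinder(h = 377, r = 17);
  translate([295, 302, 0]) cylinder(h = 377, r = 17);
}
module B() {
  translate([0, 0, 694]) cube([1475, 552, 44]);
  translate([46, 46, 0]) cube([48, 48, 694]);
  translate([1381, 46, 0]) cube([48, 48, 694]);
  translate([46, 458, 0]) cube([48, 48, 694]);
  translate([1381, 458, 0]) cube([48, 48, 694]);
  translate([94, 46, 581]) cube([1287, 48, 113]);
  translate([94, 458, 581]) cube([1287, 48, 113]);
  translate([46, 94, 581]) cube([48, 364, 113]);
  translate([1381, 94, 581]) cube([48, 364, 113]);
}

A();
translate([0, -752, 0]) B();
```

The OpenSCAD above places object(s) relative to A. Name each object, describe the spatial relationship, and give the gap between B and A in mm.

The table's nearest face is 200 mm from the stool's −y face.

A is a stool. B is a table. The table is on the floor beside the stool on its −y side. The gap between the table and the stool is 200 mm.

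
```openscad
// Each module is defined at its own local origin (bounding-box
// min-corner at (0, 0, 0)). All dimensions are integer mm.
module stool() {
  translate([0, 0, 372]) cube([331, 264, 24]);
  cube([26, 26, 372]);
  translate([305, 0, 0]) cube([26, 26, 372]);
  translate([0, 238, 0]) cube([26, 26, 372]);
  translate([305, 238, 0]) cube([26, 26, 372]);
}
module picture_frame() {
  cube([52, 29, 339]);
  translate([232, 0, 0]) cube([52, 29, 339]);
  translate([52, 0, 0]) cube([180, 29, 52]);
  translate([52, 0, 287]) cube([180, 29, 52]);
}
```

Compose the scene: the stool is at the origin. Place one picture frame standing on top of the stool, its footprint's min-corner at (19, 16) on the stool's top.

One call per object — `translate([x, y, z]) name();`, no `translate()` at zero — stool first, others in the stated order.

stool();
translate([19, 16, 396]) picture_frame();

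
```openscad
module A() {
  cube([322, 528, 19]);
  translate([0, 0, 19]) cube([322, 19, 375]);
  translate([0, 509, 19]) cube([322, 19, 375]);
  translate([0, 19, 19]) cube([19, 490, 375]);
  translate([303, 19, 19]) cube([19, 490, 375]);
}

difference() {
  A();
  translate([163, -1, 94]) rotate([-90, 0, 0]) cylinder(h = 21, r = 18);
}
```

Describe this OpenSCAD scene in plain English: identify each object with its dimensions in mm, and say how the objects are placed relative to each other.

A is an open-topped rectangular box: outside dimensions 322×528×394 mm, with a uniform wall and base thickness of 19 mm. The base is a full 322×528 slab on the floor; four walls sit on top of the base. The front and back walls (the −y and +y sides) span the full width; the two side walls fit between them.

The open box has a circular hole of radius 18 mm through its front wall, centred at (x = 163, z = 94).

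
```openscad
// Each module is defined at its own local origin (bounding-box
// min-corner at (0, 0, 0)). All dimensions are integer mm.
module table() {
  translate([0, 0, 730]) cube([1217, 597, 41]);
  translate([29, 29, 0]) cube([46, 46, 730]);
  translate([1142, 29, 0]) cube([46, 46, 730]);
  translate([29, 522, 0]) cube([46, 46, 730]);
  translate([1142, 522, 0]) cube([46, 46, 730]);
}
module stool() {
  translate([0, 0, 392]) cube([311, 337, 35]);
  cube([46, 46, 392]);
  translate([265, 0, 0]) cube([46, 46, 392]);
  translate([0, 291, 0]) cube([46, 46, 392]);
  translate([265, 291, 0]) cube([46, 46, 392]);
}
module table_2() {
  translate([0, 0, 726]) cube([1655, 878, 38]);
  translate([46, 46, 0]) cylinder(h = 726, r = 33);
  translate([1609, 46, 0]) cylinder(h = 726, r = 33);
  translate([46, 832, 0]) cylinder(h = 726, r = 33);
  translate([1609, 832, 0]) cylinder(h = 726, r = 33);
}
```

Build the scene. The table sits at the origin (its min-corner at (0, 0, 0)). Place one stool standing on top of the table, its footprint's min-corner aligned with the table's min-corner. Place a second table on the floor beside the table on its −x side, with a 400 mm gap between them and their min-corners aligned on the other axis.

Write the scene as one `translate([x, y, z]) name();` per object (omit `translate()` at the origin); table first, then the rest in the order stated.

table();
translate([0, 0, 771]) stool();
translate([-2055, 0, 0]) table_2();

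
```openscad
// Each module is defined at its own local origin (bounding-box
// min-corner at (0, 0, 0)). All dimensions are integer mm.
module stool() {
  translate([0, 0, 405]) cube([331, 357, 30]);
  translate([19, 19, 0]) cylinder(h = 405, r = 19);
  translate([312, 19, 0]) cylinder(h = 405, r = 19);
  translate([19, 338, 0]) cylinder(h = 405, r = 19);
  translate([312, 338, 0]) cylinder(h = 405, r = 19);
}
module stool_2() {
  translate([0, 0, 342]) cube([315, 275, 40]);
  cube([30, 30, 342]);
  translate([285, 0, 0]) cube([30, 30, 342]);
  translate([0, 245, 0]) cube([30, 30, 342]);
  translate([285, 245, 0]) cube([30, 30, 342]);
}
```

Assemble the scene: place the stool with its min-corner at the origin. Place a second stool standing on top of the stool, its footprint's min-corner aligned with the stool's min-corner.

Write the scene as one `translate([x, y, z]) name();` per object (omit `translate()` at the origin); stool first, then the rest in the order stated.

stool();
translate([0, 0, 435]) stool_2();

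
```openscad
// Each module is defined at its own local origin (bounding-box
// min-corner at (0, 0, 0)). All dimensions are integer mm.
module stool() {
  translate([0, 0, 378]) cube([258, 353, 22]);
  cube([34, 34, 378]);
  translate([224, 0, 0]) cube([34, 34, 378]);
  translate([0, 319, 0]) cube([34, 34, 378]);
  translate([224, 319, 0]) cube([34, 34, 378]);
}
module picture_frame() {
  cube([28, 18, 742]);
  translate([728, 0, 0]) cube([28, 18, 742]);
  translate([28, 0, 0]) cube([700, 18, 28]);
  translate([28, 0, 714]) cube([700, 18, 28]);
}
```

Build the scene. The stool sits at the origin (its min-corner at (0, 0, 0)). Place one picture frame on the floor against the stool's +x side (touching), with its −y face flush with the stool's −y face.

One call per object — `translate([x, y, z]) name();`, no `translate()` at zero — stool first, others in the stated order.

stool();
translate([258, 0, 0]) picture_frame();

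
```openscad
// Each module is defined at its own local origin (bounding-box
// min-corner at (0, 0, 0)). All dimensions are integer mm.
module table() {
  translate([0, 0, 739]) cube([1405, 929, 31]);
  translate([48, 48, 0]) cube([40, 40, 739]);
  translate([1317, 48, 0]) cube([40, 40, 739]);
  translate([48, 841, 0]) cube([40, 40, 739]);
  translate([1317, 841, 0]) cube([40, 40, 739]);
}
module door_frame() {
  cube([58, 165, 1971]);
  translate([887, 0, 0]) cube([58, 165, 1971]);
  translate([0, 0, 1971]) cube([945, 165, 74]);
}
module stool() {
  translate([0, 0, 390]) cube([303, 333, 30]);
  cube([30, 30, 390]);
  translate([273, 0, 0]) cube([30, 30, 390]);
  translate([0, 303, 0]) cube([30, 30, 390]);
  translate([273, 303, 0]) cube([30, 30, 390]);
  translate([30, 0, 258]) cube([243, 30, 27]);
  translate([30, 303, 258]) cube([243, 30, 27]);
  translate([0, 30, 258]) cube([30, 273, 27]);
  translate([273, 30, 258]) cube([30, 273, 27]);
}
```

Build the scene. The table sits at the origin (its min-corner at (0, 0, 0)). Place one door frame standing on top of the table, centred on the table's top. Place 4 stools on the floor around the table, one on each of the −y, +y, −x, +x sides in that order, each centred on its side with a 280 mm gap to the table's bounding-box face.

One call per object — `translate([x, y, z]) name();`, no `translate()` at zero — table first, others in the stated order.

table();
translate([230, 382, 770]) door_frame();
translate([551, -613, 0]) stool();
translate([551, 1209, 0]) stool();
translate([-583, 298, 0]) stool();
translate([1685, 298, 0]) stool();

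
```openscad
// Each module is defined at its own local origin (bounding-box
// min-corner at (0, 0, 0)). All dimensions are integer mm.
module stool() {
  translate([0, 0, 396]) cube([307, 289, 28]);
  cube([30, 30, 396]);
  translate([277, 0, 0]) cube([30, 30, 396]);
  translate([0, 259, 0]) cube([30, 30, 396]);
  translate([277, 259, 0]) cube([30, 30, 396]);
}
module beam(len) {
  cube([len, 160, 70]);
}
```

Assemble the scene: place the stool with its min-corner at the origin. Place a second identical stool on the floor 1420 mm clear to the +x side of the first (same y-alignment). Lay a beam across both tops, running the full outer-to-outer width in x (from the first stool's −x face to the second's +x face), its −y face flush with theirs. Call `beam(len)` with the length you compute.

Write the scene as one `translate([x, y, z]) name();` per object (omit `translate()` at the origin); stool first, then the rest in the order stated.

stool();
translate([1727, 0, 0]) stool();
translate([0, 0, 424]) beam(2034);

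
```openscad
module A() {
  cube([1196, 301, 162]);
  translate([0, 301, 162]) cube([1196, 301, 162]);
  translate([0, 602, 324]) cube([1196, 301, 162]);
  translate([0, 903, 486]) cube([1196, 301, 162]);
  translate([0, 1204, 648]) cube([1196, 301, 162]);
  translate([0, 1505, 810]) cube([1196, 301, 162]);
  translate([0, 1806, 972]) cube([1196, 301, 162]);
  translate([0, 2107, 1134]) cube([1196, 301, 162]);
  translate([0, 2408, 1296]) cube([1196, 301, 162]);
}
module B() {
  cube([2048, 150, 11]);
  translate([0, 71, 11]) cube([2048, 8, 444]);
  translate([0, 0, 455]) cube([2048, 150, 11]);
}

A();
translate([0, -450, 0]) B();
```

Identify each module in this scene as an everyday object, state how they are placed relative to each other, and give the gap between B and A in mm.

A is a staircase. B is an I-beam. The I-beam is on the floor beside the staircase on its −y side. The gap between the I-beam and the staircase is 300 mm.

The I-beam's nearest face is 300 mm from the staircase's −y face.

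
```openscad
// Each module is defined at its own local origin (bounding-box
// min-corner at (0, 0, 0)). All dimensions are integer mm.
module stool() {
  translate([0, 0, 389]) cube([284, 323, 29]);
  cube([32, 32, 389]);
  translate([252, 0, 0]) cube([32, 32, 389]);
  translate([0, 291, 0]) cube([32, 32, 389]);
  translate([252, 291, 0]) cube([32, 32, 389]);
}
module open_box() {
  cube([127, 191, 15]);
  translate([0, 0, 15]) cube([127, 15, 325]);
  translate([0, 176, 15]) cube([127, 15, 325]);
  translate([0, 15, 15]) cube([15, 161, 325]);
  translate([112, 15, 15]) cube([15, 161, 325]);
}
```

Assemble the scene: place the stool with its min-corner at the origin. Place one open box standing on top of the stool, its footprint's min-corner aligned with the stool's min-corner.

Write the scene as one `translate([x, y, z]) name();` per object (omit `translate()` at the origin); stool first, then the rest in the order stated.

stool();
translate([0, 0, 418]) open_box();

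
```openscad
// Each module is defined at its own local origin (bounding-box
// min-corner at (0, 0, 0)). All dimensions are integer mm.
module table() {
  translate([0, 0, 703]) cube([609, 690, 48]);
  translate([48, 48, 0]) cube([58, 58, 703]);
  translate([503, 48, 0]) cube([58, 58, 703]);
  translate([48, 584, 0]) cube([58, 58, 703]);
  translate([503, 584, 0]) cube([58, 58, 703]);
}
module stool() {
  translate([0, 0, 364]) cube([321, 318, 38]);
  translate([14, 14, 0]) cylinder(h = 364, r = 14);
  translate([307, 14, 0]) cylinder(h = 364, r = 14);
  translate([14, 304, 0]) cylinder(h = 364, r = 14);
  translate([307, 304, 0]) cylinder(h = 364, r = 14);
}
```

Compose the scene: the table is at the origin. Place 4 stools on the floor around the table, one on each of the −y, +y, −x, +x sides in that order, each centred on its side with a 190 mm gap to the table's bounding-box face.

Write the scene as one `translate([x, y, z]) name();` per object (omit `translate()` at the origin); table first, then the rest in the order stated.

table();
translate([144, -508, 0]) stool();
translate([144, 880, 0]) stool();
translate([-511, 186, 0]) stool();
translate([799, 186, 0]) stool();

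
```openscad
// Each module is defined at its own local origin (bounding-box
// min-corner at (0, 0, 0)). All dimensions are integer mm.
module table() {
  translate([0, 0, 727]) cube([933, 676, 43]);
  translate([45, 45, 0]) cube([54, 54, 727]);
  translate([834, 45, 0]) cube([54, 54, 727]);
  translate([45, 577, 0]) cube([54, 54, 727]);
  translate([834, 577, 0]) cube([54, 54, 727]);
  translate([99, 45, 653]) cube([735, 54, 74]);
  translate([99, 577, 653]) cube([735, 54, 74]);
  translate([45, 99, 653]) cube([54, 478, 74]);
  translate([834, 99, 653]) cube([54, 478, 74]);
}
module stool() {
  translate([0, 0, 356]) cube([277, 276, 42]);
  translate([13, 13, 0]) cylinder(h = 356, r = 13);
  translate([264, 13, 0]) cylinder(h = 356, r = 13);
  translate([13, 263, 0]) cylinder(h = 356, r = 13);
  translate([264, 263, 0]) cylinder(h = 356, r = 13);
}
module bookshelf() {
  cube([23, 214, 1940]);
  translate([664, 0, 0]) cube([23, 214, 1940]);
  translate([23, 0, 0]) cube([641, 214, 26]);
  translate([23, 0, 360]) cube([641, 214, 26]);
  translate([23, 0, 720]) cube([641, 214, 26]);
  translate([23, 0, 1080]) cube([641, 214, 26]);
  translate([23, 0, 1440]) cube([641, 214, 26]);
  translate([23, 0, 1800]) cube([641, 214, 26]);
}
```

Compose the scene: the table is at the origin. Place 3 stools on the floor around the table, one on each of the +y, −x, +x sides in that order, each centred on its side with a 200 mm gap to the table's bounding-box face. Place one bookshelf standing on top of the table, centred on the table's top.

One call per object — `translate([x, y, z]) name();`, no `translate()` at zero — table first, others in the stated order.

table();
translate([328, 876, 0]) stool();
translate([-477, 200, 0]) stool();
translate([1133, 200, 0]) stool();
translate([123, 231, 770]) bookshelf();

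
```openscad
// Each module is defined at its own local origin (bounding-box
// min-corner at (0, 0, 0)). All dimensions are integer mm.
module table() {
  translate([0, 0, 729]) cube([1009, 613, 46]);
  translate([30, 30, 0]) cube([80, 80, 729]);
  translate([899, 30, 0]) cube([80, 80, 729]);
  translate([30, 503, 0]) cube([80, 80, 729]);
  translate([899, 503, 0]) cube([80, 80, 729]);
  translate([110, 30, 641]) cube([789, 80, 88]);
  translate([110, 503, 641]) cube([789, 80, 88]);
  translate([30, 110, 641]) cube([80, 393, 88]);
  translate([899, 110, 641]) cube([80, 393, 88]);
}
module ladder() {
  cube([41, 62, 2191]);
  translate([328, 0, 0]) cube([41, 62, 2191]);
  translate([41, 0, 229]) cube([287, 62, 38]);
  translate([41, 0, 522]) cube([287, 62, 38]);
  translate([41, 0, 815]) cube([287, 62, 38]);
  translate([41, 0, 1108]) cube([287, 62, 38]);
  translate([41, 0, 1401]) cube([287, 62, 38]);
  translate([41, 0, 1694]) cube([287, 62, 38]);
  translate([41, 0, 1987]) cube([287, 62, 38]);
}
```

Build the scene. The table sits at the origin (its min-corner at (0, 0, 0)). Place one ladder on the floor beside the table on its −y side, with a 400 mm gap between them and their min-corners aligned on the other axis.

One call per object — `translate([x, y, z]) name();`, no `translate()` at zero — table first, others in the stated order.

table();
translate([0, -462, 0]) ladder();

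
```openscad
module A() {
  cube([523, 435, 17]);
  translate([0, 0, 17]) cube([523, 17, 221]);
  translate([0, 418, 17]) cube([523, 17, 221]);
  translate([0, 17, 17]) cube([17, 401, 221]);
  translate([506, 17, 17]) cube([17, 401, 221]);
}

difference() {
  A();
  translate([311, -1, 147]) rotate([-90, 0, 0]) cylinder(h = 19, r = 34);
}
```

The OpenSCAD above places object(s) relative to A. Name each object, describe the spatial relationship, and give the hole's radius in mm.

A is an open box. The open box has a circular hole through its front wall. The hole's radius is 34 mm.

The subtracted cylinder has r = 34 mm.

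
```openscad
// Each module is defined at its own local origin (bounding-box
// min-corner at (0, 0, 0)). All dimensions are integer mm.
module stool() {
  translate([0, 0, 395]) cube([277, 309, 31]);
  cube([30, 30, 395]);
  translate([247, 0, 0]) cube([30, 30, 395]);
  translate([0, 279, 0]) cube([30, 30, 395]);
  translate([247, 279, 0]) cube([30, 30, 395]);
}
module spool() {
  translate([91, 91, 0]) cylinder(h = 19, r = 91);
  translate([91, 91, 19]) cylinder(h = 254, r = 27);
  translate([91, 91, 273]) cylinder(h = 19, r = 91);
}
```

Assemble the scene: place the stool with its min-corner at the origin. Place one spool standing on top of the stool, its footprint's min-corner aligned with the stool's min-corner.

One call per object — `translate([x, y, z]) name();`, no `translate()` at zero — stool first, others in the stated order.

stool();
translate([0, 0, 426]) spool();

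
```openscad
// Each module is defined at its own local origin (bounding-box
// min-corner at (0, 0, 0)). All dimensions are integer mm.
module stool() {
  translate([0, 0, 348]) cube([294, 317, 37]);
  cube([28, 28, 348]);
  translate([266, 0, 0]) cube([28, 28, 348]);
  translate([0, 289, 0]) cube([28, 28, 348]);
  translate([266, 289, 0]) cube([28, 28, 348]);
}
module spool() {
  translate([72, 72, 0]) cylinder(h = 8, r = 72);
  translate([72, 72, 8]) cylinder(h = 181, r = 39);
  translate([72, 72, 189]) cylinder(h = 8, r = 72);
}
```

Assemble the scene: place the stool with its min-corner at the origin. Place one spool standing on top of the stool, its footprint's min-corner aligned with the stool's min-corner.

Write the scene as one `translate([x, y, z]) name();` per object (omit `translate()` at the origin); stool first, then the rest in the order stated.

stool();
translate([0, 0, 385]) spool();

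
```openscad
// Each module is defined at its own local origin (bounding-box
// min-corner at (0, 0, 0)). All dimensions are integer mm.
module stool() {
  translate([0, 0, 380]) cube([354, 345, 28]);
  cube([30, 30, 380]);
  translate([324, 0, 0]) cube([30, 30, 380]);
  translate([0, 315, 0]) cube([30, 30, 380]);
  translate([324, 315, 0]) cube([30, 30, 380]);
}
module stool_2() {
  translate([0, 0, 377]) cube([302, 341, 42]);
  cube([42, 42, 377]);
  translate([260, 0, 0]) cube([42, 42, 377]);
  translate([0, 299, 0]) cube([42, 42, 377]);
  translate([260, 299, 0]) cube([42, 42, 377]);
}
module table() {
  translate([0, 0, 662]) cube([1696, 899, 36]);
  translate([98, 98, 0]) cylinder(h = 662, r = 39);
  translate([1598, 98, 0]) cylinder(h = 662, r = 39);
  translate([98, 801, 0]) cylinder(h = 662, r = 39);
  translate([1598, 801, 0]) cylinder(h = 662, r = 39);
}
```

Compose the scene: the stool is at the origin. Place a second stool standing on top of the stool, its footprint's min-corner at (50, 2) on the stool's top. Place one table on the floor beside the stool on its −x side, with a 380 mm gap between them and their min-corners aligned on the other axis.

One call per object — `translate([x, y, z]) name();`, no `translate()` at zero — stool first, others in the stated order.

stool();
translate([50, 2, 408]) stool_2();
translate([-2076, 0, 0]) table();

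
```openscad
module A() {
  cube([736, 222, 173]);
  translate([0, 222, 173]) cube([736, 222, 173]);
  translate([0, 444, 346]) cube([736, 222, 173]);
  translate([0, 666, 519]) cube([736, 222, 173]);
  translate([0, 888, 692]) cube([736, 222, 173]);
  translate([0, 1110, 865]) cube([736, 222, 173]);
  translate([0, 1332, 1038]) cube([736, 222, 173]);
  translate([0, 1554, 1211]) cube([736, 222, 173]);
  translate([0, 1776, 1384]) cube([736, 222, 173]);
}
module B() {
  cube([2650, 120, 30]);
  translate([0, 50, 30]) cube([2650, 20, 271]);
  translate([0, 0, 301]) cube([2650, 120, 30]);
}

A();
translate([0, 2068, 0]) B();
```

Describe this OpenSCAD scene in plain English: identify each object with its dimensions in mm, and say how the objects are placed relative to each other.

A is a straight staircase of 9 solid steps. Each step is 736 mm wide (x), 222 mm deep (y, the going) and 173 mm tall (the rise). The first step rests on the floor; each subsequent step sits one going further in +y and one rise higher in +z, directly behind and above the previous step with no overlap.

B is an I-beam lying along x, 2650 mm long. Overall section height 331 mm. Two flanges 120 mm wide (y) and 30 mm thick, one on the floor and one at the top; a web 20 mm thick runs between them, centred on the flange width.

The I-beam is on the floor beside the staircase on its +y side.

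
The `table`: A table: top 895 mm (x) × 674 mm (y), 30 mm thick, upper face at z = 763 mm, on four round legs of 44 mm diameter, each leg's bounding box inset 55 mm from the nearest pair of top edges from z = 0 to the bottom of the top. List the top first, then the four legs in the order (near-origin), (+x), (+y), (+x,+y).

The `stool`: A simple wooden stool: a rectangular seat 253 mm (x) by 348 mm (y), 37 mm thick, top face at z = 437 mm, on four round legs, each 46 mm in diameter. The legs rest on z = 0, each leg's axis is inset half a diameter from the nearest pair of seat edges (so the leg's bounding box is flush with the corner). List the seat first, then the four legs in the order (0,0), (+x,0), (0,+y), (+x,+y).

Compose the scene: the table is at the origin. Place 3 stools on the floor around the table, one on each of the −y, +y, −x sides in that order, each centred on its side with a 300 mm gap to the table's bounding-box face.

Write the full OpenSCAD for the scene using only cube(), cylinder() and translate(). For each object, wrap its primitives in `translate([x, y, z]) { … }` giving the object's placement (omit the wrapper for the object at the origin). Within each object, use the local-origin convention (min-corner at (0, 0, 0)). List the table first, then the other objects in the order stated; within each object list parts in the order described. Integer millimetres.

translate([0, 0, 733]) cube([895, 674, 30]);
translate([77, 77, 0]) cylinder(h = 733, r = 22);
translate([818, 77, 0]) cylinder(h = 733, r = 22);
translate([77, 597, 0]) cylinder(h = 733, r = 22);
translate([818, 597, 0]) cylinder(h = 733, r = 22);
translate([321, -648, 0]) {
  translate([0, 0, 400]) cube([253, 348, 37]);
  translate([23, 23, 0]) cylinder(h = 400, r = 23);
  translate([230, 23, 0]) cylinder(h = 400, r = 23);
  translate([23, 325, 0]) cylinder(h = 400, r = 23);
  translate([230, 325, 0]) cylinder(h = 400, r = 23);
}
translate([321, 974, 0]) {
  translate([0, 0, 400]) cube([253, 348, 37]);
  translate([23, 23, 0]) cylinder(h = 400, r = 23);
  translate([230, 23, 0]) cylinder(h = 400, r = 23);
  translate([23, 325, 0]) cylinder(h = 400, r = 23);
  translate([230, 325, 0]) cylinder(h = 400, r = 23);
}
translate([-553, 163, 0]) {
  translate([0, 0, 400]) cube([253, 348, 37]);
  translate([23, 23, 0]) cylinder(h = 400, r = 23);
  translate([230, 23, 0]) cylinder(h = 400, r = 23);
  translate([23, 325, 0]) cylinder(h = 400, r = 23);
  translate([230, 325, 0]) cylinder(h = 400, r = 23);
}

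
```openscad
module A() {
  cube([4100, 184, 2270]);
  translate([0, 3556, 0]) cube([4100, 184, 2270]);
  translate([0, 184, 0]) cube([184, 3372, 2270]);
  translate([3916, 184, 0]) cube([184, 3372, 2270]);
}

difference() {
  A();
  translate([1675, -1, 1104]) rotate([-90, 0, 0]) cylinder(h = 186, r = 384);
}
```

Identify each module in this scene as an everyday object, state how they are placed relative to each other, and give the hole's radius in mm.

A is a house frame. The house frame has a circular hole through its front wall. The hole's radius is 384 mm.

The subtracted cylinder has r = 384 mm.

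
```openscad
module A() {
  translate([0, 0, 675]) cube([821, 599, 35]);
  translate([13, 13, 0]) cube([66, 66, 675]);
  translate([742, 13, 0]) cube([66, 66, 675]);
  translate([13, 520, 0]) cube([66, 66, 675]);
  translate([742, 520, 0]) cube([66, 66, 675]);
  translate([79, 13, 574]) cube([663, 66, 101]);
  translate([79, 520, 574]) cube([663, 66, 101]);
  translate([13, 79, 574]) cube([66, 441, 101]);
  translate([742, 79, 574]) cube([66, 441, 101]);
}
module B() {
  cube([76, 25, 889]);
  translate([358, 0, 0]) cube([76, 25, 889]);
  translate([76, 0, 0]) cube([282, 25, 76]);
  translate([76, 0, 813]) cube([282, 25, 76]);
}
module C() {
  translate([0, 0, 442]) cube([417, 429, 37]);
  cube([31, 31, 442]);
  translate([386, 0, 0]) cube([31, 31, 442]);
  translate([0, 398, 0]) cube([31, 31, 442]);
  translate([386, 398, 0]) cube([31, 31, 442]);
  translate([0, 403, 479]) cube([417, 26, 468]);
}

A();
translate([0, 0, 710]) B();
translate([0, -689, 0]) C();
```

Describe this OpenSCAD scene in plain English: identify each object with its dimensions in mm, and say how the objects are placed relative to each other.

A is a rectangular dining table. The top is 821×599×35 mm with its upper surface at z = 710 mm. It stands on four 66×66 mm square legs, each inset 13 mm from the nearest pair of top edges, running from the floor to the underside of the top. Four apron rails, 66 mm thick and 101 mm tall, run between adjacent legs with their top edges flush with the underside of the top and their outer faces flush with the legs' outer faces.

B is a picture frame with a 282×737 mm rectangular opening (x by z) and a uniform 76 mm border on every side. Frame depth is 25 mm along y. It is built from two vertical stiles running the full outside height and two horizontal rails spanning the gap between the stiles.

C is a chair. The seat is a 417×429×37 mm slab with its top at z = 479 mm, on four 31×31 mm corner legs (flush with the seat edges, standing on z = 0). A flat backrest 26 mm thick, 468 mm tall, spans the full seat width and rises from the seat top along its +y edge, rear face flush with the rear of the seat.

The picture frame is on top of the table. The chair is on the floor beside the table on its −y side.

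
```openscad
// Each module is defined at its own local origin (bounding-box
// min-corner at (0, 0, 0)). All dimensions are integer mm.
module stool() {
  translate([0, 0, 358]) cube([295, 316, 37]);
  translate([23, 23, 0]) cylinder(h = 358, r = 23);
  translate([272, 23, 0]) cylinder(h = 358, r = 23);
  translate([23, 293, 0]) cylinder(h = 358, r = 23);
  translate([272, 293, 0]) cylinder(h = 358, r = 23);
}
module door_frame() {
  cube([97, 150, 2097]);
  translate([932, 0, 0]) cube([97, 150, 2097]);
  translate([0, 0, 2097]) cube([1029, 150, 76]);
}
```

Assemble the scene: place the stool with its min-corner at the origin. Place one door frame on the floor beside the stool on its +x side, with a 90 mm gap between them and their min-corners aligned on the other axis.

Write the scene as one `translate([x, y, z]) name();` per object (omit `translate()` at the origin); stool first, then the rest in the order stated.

stool();
translate([385, 0, 0]) door_frame();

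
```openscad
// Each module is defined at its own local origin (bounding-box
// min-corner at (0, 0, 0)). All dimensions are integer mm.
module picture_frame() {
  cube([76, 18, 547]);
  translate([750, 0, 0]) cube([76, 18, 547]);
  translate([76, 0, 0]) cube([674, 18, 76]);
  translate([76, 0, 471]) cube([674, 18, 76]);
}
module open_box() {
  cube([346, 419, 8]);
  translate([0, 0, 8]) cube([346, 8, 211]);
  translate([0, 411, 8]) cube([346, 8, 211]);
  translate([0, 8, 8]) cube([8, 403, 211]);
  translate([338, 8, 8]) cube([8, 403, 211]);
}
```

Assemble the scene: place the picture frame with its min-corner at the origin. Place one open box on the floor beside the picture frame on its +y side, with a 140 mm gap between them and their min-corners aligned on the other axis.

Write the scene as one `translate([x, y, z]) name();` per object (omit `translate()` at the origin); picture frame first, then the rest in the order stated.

picture_frame();
translate([0, 158, 0]) open_box();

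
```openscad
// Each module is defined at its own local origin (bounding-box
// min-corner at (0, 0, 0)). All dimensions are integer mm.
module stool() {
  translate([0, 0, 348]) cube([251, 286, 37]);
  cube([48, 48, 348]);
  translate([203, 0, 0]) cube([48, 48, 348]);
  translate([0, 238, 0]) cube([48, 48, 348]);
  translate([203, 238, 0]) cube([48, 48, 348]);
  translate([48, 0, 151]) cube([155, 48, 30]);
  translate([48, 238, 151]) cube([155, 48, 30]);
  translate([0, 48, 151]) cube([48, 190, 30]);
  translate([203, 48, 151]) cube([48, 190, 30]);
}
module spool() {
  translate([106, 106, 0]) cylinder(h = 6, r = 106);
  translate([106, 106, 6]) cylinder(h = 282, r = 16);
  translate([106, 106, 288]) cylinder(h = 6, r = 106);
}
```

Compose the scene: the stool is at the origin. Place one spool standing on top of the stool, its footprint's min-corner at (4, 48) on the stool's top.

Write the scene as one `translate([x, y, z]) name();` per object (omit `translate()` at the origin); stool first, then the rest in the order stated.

stool();
translate([4, 48, 385]) spool();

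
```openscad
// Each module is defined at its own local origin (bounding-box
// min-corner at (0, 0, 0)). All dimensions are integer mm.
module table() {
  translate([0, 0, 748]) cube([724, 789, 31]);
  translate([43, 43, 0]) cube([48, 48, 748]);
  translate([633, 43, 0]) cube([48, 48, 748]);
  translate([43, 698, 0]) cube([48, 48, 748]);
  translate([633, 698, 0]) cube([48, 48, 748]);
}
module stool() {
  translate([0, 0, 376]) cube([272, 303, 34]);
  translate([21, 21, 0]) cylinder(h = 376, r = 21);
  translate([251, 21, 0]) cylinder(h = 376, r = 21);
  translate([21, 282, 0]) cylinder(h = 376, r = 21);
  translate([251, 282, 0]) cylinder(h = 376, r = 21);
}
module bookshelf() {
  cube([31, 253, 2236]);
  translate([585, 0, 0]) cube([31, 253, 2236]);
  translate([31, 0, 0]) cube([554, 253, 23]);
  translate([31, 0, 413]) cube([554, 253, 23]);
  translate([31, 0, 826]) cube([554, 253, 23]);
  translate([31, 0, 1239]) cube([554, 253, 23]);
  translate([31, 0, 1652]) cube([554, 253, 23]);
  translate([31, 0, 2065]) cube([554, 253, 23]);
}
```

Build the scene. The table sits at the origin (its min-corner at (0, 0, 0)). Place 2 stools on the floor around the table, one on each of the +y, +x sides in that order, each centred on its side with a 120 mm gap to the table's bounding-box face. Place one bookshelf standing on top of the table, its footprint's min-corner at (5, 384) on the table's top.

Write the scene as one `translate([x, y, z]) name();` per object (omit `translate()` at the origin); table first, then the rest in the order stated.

table();
translate([226, 909, 0]) stool();
translate([844, 243, 0]) stool();
translate([5, 384, 779]) bookshelf();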